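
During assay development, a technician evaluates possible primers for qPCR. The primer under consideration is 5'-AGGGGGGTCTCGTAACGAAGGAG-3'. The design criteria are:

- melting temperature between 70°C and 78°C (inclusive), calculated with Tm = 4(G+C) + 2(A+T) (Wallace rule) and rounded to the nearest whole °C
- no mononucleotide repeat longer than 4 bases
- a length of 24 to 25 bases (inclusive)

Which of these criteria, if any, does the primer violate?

Fails: homopolymer run, length.

Base counts: A=6, T=3, G=11, C=3 (length 23).
Tm: Tm = 2·9 + 4·14 = 74°C ✓
homopolymer run: longest run = 6, exceeds 4 ✗
length: length 23, outside 24–25 ✗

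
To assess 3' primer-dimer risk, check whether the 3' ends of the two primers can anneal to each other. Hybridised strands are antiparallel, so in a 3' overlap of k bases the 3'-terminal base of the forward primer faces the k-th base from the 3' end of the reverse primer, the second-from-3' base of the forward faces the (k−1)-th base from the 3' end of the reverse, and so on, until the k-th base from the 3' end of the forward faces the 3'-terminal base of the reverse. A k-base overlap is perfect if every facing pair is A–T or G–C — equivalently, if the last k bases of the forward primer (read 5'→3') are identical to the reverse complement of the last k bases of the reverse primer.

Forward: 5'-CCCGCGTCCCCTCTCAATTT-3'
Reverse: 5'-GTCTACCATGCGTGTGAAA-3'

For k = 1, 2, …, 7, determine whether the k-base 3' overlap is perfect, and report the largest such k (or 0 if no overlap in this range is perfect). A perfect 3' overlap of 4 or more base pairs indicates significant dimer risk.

Last 7 bases (5'→3') — forward …TCAATTT, reverse …TGTGAAA.
Reverse complement of the reverse primer's last 7 bases: TTTCACA; its first k bases are the reverse complement of the reverse primer's last k bases, so a perfect k-base overlap needs the forward primer's last k bases to equal them.
Comparing (forward last k vs required): k=1: T vs T ✓; k=2: TT vs TT ✓; k=3: TTT vs TTT ✓; k=4: ATTT vs TTTC ✗; k=5: AATTT vs TTTCA ✗; k=6: CAATTT vs TTTCAC ✗; k=7: TCAATTT vs TTTCACA ✗.
Perfect overlaps at k = 1, 2, 3; the largest is 3.

Longest perfect overlap: 3 complementary base pairs; below the dimer-risk threshold (threshold 4).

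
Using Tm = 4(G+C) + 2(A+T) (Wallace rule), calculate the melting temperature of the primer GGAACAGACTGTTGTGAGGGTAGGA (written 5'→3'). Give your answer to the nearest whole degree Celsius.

76°C

Base counts: A=7, T=5, G=11, C=2 (length 25).
Tm = 2·(7+5) + 4·(11+2) = 2·12 + 4·13 = 24 + 52 = 76°C.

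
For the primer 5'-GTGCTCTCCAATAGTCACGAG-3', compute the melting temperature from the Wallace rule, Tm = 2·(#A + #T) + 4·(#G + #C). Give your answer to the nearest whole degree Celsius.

Base counts: A=5, T=5, G=5, C=6 (length 21).
Tm = 2·(5+5) + 4·(5+6) = 2·10 + 4·11 = 20 + 44 = 64°C.

64°C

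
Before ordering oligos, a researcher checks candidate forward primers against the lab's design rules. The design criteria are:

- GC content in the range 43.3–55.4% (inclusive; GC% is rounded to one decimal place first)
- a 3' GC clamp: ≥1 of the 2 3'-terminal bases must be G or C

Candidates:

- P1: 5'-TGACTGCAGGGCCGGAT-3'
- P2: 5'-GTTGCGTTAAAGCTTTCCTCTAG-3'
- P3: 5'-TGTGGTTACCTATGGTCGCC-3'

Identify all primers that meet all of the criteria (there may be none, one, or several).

P1 (17 nt, A=3 T=3 G=7 C=4): GC 11/17 = 64.7%, outside 43.3–55.4% ✗; 3' end AT has 0 G/C, need ≥1 ✗ — fails.
P2 (23 nt, A=4 T=9 G=5 C=5): GC 10/23 = 43.5% ✓; 3' end AG has 1 G/C ✓ — passes.
P3 (20 nt, A=2 T=7 G=6 C=5): GC 11/20 = 55.0% ✓; 3' end CC has 2 G/C ✓ — passes.

P2 and P3.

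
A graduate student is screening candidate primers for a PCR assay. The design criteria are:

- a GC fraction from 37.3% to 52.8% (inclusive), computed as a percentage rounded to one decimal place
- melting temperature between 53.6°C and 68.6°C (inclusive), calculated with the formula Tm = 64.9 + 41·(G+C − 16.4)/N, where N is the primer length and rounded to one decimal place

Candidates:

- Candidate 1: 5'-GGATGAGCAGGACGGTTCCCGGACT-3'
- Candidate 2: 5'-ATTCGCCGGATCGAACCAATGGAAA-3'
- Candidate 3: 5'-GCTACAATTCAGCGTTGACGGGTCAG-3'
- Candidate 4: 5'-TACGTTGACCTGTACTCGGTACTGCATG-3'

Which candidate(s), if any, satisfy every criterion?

Candidate 2 and Candidate 4.

Candidate 1 (25 nt, A=5 T=4 G=10 C=6): GC 16/25 = 64.0%, outside 37.3–52.8% ✗; Tm = 64.9 + 41·(16 − 16.4)/25 = 64.2°C ✓ — fails.
Candidate 2 (25 nt, A=9 T=4 G=6 C=6): GC 12/25 = 48.0% ✓; Tm = 64.9 + 41·(12 − 16.4)/25 = 57.7°C ✓ — passes.
Candidate 3 (26 nt, A=6 T=6 G=8 C=6): GC 14/26 = 53.8%, outside 37.3–52.8% ✗; Tm = 64.9 + 41·(14 − 16.4)/26 = 61.1°C ✓ — fails.
Candidate 4 (28 nt, A=5 T=9 G=7 C=7): GC 14/28 = 50.0% ✓; Tm = 64.9 + 41·(14 − 16.4)/28 = 61.4°C ✓ — passes.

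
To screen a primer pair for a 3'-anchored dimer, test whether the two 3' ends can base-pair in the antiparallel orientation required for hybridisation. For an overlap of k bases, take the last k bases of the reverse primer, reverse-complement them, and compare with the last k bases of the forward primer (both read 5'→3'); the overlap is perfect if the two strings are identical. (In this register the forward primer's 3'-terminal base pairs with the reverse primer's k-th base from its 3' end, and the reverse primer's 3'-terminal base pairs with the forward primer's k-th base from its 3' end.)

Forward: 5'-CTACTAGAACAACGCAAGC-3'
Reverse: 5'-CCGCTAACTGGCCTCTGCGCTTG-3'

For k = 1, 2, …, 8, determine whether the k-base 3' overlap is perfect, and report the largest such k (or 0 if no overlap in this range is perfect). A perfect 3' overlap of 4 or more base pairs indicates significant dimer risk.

Last 8 bases (5'→3') — forward …ACGCAAGC, reverse …TGCGCTTG.
Reverse complement of the reverse primer's last 8 bases: CAAGCGCA; its first k bases are the reverse complement of the reverse primer's last k bases, so a perfect k-base overlap needs the forward primer's last k bases to equal them.
Comparing (forward last k vs required): k=1: C vs C ✓; k=2: GC vs CA ✗; k=3: AGC vs CAA ✗; k=4: AAGC vs CAAG ✗; k=5: CAAGC vs CAAGC ✓; k=6: GCAAGC vs CAAGCG ✗; k=7: CGCAAGC vs CAAGCGC ✗; k=8: ACGCAAGC vs CAAGCGCA ✗.
Perfect overlaps at k = 1, 5; the largest is 5.

Longest perfect overlap: 5 complementary base pairs; significant dimer risk (threshold 4).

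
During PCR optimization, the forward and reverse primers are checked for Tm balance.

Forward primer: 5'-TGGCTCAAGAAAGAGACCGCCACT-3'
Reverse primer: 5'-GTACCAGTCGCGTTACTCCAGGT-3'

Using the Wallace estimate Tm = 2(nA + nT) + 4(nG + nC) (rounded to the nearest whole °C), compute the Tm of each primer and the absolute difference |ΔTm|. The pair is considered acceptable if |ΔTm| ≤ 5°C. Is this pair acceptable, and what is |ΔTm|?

Forward: A=8 T=3 G=6 C=7 → Tm = 2·11 + 4·13 = 74°C.
Reverse: A=4 T=6 G=6 C=7 → Tm = 2·10 + 4·13 = 72°C.
|ΔTm| = |74 − 72| = 2°C, ≤ 5°C.

|ΔTm| = 2°C; the pair is acceptable.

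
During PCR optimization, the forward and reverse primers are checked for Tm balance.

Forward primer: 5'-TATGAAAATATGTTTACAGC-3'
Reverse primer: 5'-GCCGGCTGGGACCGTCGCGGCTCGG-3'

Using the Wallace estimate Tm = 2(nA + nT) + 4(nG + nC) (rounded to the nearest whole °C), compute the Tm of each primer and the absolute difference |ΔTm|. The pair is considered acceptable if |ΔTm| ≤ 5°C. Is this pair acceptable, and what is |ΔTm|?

|ΔTm| = 42°C; the pair is not acceptable.

Forward: A=8 T=7 G=3 C=2 → Tm = 2·15 + 4·5 = 50°C.
Reverse: A=1 T=3 G=12 C=9 → Tm = 2·4 + 4·21 = 92°C.
|ΔTm| = |50 − 92| = 42°C, > 5°C.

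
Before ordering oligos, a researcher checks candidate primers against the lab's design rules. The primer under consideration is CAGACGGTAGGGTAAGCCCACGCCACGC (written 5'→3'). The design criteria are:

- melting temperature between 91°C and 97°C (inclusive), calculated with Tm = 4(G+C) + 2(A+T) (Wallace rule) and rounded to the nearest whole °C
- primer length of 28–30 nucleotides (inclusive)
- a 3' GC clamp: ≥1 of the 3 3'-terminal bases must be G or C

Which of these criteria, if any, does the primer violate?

Base counts: A=7, T=2, G=9, C=10 (length 28).
Tm: Tm = 2·9 + 4·19 = 94°C ✓
length: length 28 ✓
GC clamp: 3' end CGC has 3 G/C ✓

Meets all criteria.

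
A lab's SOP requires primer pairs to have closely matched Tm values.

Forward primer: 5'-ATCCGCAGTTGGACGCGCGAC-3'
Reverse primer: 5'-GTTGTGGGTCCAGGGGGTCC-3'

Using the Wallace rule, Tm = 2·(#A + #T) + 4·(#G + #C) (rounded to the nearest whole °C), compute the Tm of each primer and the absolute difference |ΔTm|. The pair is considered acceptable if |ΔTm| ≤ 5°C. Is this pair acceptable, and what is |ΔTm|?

Forward: A=4 T=3 G=7 C=7 → Tm = 2·7 + 4·14 = 70°C.
Reverse: A=1 T=5 G=10 C=4 → Tm = 2·6 + 4·14 = 68°C.
|ΔTm| = |70 − 68| = 2°C, ≤ 5°C.

|ΔTm| = 2°C; the pair is acceptable.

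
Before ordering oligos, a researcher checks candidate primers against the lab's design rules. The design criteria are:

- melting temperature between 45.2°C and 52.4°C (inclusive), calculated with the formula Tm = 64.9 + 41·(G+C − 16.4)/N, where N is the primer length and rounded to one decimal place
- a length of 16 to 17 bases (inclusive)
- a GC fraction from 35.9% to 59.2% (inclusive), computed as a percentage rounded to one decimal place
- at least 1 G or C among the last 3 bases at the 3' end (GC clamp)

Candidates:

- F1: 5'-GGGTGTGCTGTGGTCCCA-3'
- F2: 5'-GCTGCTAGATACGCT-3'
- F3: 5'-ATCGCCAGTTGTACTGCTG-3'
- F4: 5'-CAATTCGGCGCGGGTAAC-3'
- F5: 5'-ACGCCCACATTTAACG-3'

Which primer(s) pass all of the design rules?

F1 (18 nt, A=1 T=5 G=8 C=4): Tm = 64.9 + 41·(12 − 16.4)/18 = 54.9°C, outside 45.2–52.4°C ✗; length 18, outside 16–17 ✗; GC 12/18 = 66.7%, outside 35.9–59.2% ✗; 3' end CCA has 2 G/C ✓ — fails.
F2 (15 nt, A=3 T=4 G=4 C=4): Tm = 64.9 + 41·(8 − 16.4)/15 = 41.9°C, outside 45.2–52.4°C ✗; length 15, outside 16–17 ✗; GC 8/15 = 53.3% ✓; 3' end GCT has 2 G/C ✓ — fails.
F3 (19 nt, A=3 T=6 G=5 C=5): Tm = 64.9 + 41·(10 − 16.4)/19 = 51.1°C ✓; length 19, outside 16–17 ✗; GC 10/19 = 52.6% ✓; 3' end CTG has 2 G/C ✓ — fails.
F4 (18 nt, A=4 T=3 G=6 C=5): Tm = 64.9 + 41·(11 − 16.4)/18 = 52.6°C, outside 45.2–52.4°C ✗; length 18, outside 16–17 ✗; GC 11/18 = 61.1%, outside 35.9–59.2% ✗; 3' end AAC has 1 G/C ✓ — fails.
F5 (16 nt, A=5 T=3 G=2 C=6): Tm = 64.9 + 41·(8 − 16.4)/16 = 43.4°C, outside 45.2–52.4°C ✗; length 16 ✓; GC 8/16 = 50.0% ✓; 3' end ACG has 2 G/C ✓ — fails.

None of the candidates satisfy all criteria.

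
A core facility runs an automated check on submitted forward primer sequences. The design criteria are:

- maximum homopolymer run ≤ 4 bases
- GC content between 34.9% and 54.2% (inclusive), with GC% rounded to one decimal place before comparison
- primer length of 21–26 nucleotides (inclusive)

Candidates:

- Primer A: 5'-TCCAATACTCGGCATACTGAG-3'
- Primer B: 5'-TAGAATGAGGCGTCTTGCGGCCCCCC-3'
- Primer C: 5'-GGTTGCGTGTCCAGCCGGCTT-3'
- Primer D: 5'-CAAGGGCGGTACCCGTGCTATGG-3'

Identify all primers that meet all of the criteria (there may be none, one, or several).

Primer A only.

Primer A (21 nt, A=6 T=5 G=4 C=6): longest run = 2 ✓; GC 10/21 = 47.6% ✓; length 21 ✓ — passes.
Primer B (26 nt, A=4 T=5 G=8 C=9): longest run = 6, exceeds 4 ✗; GC 17/26 = 65.4%, outside 34.9–54.2% ✗; length 26 ✓ — fails.
Primer C (21 nt, A=1 T=6 G=8 C=6): longest run = 2 ✓; GC 14/21 = 66.7%, outside 34.9–54.2% ✗; length 21 ✓ — fails.
Primer D (23 nt, A=4 T=4 G=9 C=6): longest run = 3 ✓; GC 15/23 = 65.2%, outside 34.9–54.2% ✗; length 23 ✓ — fails.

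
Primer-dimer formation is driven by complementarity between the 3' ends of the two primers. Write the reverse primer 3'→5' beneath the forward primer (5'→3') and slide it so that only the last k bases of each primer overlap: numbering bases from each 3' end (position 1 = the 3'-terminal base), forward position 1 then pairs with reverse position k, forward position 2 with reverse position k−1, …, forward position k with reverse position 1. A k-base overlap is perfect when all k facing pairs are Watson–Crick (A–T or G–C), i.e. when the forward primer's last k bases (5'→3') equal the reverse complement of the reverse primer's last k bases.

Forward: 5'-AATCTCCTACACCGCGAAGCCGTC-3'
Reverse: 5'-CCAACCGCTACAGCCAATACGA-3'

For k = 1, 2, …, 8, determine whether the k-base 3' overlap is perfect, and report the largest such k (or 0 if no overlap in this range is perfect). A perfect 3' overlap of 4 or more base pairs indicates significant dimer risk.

Last 8 bases (5'→3') — forward …AAGCCGTC, reverse …CAATACGA.
Reverse complement of the reverse primer's last 8 bases: TCGTATTG; its first k bases are the reverse complement of the reverse primer's last k bases, so a perfect k-base overlap needs the forward primer's last k bases to equal them.
Comparing (forward last k vs required): k=1: C vs T ✗; k=2: TC vs TC ✓; k=3: GTC vs TCG ✗; k=4: CGTC vs TCGT ✗; k=5: CCGTC vs TCGTA ✗; k=6: GCCGTC vs TCGTAT ✗; k=7: AGCCGTC vs TCGTATT ✗; k=8: AAGCCGTC vs TCGTATTG ✗.
Only k = 2 is perfect, so the longest perfect 3' overlap is 2.

Longest perfect overlap: 2 complementary base pairs; below the dimer-risk threshold (threshold 4).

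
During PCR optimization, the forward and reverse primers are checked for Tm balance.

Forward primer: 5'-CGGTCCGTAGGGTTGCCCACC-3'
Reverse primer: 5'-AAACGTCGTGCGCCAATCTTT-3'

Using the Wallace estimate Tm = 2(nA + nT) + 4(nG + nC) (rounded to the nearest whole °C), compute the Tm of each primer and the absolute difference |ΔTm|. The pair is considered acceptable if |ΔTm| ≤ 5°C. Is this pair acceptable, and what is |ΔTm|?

Forward: A=2 T=4 G=7 C=8 → Tm = 2·6 + 4·15 = 72°C.
Reverse: A=5 T=6 G=4 C=6 → Tm = 2·11 + 4·10 = 62°C.
|ΔTm| = |72 − 62| = 10°C, > 5°C.

|ΔTm| = 10°C; the pair is not acceptable.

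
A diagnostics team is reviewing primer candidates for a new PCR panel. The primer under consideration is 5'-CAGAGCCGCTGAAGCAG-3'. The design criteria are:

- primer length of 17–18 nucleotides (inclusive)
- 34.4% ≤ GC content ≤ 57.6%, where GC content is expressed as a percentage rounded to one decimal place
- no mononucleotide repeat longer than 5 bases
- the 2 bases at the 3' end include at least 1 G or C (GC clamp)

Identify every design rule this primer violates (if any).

Base counts: A=5, T=1, G=6, C=5 (length 17).
length: length 17 ✓
GC content: GC 11/17 = 64.7%, outside 34.4–57.6% ✗
homopolymer run: longest run = 2 ✓
GC clamp: 3' end AG has 1 G/C ✓

Fails: GC content.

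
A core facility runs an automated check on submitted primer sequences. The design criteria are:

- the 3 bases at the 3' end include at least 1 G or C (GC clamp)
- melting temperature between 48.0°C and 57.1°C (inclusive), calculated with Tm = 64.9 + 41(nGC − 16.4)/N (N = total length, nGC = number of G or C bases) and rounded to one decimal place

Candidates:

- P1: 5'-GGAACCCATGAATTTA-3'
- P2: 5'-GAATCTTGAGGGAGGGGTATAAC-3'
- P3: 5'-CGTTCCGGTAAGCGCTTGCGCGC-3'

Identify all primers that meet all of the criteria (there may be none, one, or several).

P1 (16 nt, A=6 T=4 G=3 C=3): 3' end TTA has 0 G/C, need ≥1 ✗; Tm = 64.9 + 41·(6 − 16.4)/16 = 38.3°C, outside 48.0–57.1°C ✗ — fails.
P2 (23 nt, A=7 T=5 G=9 C=2): 3' end AAC has 1 G/C ✓; Tm = 64.9 + 41·(11 − 16.4)/23 = 55.3°C ✓ — passes.
P3 (23 nt, A=2 T=5 G=8 C=8): 3' end CGC has 3 G/C ✓; Tm = 64.9 + 41·(16 − 16.4)/23 = 64.2°C, outside 48.0–57.1°C ✗ — fails.

P2 only.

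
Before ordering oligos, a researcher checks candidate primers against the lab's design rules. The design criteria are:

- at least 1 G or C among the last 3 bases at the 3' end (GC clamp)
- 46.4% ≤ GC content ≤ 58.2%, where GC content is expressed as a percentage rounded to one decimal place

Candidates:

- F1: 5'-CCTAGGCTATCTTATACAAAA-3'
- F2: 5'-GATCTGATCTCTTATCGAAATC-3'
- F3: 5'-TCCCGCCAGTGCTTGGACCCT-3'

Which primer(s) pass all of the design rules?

None of the candidates satisfy all criteria.

F1 (21 nt, A=8 T=6 G=2 C=5): 3' end AAA has 0 G/C, need ≥1 ✗; GC 7/21 = 33.3%, outside 46.4–58.2% ✗ — fails.
F2 (22 nt, A=6 T=8 G=3 C=5): 3' end ATC has 1 G/C ✓; GC 8/22 = 36.4%, outside 46.4–58.2% ✗ — fails.
F3 (21 nt, A=2 T=5 G=5 C=9): 3' end CCT has 2 G/C ✓; GC 14/21 = 66.7%, outside 46.4–58.2% ✗ — fails.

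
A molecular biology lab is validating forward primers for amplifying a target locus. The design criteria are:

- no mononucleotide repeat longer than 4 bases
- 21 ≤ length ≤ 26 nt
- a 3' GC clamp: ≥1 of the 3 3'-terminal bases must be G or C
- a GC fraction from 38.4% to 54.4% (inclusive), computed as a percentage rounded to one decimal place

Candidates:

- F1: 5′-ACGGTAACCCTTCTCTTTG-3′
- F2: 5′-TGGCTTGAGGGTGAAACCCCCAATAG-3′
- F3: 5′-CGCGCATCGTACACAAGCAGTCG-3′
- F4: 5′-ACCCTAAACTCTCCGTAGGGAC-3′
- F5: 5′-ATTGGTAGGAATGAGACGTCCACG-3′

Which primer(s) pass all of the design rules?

F5 only.

F1 (19 nt, A=3 T=7 G=3 C=6): longest run = 3 ✓; length 19, outside 21–26 ✗; 3' end TTG has 1 G/C ✓; GC 9/19 = 47.4% ✓ — fails.
F2 (26 nt, A=7 T=5 G=8 C=6): longest run = 5, exceeds 4 ✗; length 26 ✓; 3' end TAG has 1 G/C ✓; GC 14/26 = 53.8% ✓ — fails.
F3 (23 nt, A=6 T=3 G=6 C=8): longest run = 2 ✓; length 23 ✓; 3' end TCG has 2 G/C ✓; GC 14/23 = 60.9%, outside 38.4–54.4% ✗ — fails.
F4 (22 nt, A=6 T=4 G=4 C=8): longest run = 3 ✓; length 22 ✓; 3' end GAC has 2 G/C ✓; GC 12/22 = 54.5%, outside 38.4–54.4% ✗ — fails.
F5 (24 nt, A=7 T=5 G=8 C=4): longest run = 2 ✓; length 24 ✓; 3' end ACG has 2 G/C ✓; GC 12/24 = 50.0% ✓ — passes.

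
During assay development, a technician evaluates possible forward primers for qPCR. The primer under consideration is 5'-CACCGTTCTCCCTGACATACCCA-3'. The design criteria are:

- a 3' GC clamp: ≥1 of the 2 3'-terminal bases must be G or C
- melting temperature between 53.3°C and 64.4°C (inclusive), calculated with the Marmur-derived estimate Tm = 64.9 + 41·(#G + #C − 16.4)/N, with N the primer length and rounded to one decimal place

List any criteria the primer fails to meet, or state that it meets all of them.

Meets all criteria.

Base counts: A=5, T=5, G=2, C=11 (length 23).
GC clamp: 3' end CA has 1 G/C ✓
Tm: Tm = 64.9 + 41·(13 − 16.4)/23 = 58.8°C ✓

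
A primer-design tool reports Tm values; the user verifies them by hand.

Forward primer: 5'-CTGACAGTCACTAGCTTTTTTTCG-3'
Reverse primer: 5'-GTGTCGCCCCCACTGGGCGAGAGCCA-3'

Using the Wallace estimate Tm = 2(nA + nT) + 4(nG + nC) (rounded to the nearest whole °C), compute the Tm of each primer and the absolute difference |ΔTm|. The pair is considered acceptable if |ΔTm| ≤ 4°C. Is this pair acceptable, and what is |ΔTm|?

|ΔTm| = 22°C; the pair is not acceptable.

Forward: A=4 T=10 G=4 C=6 → Tm = 2·14 + 4·10 = 68°C.
Reverse: A=4 T=3 G=9 C=10 → Tm = 2·7 + 4·19 = 90°C.
|ΔTm| = |68 − 90| = 22°C, > 4°C.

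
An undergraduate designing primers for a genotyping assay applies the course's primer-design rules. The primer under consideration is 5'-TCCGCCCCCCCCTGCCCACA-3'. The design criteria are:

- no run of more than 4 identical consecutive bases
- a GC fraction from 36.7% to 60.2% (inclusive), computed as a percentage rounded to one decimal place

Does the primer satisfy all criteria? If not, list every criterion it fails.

Base counts: A=2, T=2, G=2, C=14 (length 20).
homopolymer run: longest run = 8, exceeds 4 ✗
GC content: GC 16/20 = 80.0%, outside 36.7–60.2% ✗

Fails: homopolymer run, GC content.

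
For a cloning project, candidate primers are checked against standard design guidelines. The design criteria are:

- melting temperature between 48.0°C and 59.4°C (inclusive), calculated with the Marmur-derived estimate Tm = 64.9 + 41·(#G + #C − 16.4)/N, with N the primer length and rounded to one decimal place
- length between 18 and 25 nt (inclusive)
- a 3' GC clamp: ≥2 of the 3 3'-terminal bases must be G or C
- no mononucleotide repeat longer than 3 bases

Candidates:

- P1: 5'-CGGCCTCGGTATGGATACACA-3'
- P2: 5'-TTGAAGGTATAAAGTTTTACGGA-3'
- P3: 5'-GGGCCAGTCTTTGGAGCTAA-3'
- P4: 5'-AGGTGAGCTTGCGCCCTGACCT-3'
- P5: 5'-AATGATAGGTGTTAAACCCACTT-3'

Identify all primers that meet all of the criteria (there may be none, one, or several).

P1 (21 nt, A=5 T=4 G=6 C=6): Tm = 64.9 + 41·(12 − 16.4)/21 = 56.3°C ✓; length 21 ✓; 3' end ACA has 1 G/C, need ≥2 ✗; longest run = 2 ✓ — fails.
P2 (23 nt, A=8 T=8 G=6 C=1): Tm = 64.9 + 41·(7 − 16.4)/23 = 48.1°C ✓; length 23 ✓; 3' end GGA has 2 G/C ✓; longest run = 4, exceeds 3 ✗ — fails.
P3 (20 nt, A=4 T=5 G=7 C=4): Tm = 64.9 + 41·(11 − 16.4)/20 = 53.8°C ✓; length 20 ✓; 3' end TAA has 0 G/C, need ≥2 ✗; longest run = 3 ✓ — fails.
P4 (22 nt, A=3 T=5 G=7 C=7): Tm = 64.9 + 41·(14 − 16.4)/22 = 60.4°C, outside 48.0–59.4°C ✗; length 22 ✓; 3' end CCT has 2 G/C ✓; longest run = 3 ✓ — fails.
P5 (23 nt, A=8 T=7 G=4 C=4): Tm = 64.9 + 41·(8 − 16.4)/23 = 49.9°C ✓; length 23 ✓; 3' end CTT has 1 G/C, need ≥2 ✗; longest run = 3 ✓ — fails.

None of the candidates satisfy all criteria.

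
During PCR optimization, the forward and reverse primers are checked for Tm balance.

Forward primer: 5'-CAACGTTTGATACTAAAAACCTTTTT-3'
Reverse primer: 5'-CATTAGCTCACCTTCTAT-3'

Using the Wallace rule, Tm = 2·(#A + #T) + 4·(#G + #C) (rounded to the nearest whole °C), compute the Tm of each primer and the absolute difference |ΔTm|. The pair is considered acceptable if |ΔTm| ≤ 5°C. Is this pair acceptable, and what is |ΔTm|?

|ΔTm| = 16°C; the pair is not acceptable.

Forward: A=9 T=10 G=2 C=5 → Tm = 2·19 + 4·7 = 66°C.
Reverse: A=4 T=7 G=1 C=6 → Tm = 2·11 + 4·7 = 50°C.
|ΔTm| = |66 − 50| = 16°C, > 5°C.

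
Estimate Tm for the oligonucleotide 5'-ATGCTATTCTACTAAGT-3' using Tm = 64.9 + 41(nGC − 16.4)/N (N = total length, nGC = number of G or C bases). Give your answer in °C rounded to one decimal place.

Base counts: A=5, T=7, G=2, C=3; G+C = 5, N = 17.
Tm = 64.9 + 41·(5 − 16.4)/17 = 64.9 + -467.40/17 = 37.4°C.

37.4°C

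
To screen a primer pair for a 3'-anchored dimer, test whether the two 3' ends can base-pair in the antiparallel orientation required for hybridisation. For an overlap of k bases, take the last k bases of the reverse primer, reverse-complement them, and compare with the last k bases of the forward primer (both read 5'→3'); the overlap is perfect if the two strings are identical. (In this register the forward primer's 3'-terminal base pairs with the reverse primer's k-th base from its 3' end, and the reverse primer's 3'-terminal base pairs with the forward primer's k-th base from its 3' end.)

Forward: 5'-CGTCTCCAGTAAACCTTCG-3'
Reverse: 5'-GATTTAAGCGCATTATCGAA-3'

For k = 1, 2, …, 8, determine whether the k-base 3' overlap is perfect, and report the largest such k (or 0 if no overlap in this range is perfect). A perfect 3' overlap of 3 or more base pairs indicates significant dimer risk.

Last 8 bases (5'→3') — forward …AACCTTCG, reverse …TTATCGAA.
Reverse complement of the reverse primer's last 8 bases: TTCGATAA; its first k bases are the reverse complement of the reverse primer's last k bases, so a perfect k-base overlap needs the forward primer's last k bases to equal them.
Comparing (forward last k vs required): k=1: G vs T ✗; k=2: CG vs TT ✗; k=3: TCG vs TTC ✗; k=4: TTCG vs TTCG ✓; k=5: CTTCG vs TTCGA ✗; k=6: CCTTCG vs TTCGAT ✗; k=7: ACCTTCG vs TTCGATA ✗; k=8: AACCTTCG vs TTCGATAA ✗.
Only k = 4 is perfect, so the longest perfect 3' overlap is 4.

Longest perfect overlap: 4 complementary base pairs; significant dimer risk (threshold 3).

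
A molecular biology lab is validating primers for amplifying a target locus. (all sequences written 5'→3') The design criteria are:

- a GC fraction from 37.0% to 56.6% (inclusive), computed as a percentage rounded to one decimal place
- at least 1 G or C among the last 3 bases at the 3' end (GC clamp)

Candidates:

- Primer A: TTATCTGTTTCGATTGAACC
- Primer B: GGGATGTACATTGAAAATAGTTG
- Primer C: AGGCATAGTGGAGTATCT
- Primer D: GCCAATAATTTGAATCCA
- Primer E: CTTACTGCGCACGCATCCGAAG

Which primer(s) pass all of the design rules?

Primer A (20 nt, A=4 T=9 G=3 C=4): GC 7/20 = 35.0%, outside 37.0–56.6% ✗; 3' end ACC has 2 G/C ✓ — fails.
Primer B (23 nt, A=8 T=7 G=7 C=1): GC 8/23 = 34.8%, outside 37.0–56.6% ✗; 3' end TTG has 1 G/C ✓ — fails.
Primer C (18 nt, A=5 T=5 G=6 C=2): GC 8/18 = 44.4% ✓; 3' end TCT has 1 G/C ✓ — passes.
Primer D (18 nt, A=7 T=5 G=2 C=4): GC 6/18 = 33.3%, outside 37.0–56.6% ✗; 3' end CCA has 2 G/C ✓ — fails.
Primer E (22 nt, A=5 T=4 G=5 C=8): GC 13/22 = 59.1%, outside 37.0–56.6% ✗; 3' end AAG has 1 G/C ✓ — fails.

Primer C only.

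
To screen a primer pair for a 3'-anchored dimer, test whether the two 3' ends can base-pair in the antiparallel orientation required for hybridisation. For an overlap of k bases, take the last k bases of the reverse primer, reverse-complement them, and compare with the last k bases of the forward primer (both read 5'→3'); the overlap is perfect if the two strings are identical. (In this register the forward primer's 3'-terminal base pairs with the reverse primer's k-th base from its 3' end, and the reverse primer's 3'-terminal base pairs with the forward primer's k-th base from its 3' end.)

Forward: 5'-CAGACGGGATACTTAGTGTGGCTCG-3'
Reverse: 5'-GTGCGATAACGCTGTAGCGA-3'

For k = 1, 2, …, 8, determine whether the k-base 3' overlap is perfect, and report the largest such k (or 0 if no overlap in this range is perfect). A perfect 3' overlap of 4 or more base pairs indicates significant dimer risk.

Last 8 bases (5'→3') — forward …GTGGCTCG, reverse …TGTAGCGA.
Reverse complement of the reverse primer's last 8 bases: TCGCTACA; its first k bases are the reverse complement of the reverse primer's last k bases, so a perfect k-base overlap needs the forward primer's last k bases to equal them.
Comparing (forward last k vs required): k=1: G vs T ✗; k=2: CG vs TC ✗; k=3: TCG vs TCG ✓; k=4: CTCG vs TCGC ✗; k=5: GCTCG vs TCGCT ✗; k=6: GGCTCG vs TCGCTA ✗; k=7: TGGCTCG vs TCGCTAC ✗; k=8: GTGGCTCG vs TCGCTACA ✗.
Only k = 3 is perfect, so the longest perfect 3' overlap is 3.

Longest perfect overlap: 3 complementary base pairs; below the dimer-risk threshold (threshold 4).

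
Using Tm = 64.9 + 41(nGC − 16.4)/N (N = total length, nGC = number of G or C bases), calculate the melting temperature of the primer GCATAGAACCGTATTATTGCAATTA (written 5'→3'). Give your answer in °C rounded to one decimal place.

Base counts: A=9, T=8, G=4, C=4; G+C = 8, N = 25.
Tm = 64.9 + 41·(8 − 16.4)/25 = 64.9 + -344.40/25 = 51.1°C.

51.1°C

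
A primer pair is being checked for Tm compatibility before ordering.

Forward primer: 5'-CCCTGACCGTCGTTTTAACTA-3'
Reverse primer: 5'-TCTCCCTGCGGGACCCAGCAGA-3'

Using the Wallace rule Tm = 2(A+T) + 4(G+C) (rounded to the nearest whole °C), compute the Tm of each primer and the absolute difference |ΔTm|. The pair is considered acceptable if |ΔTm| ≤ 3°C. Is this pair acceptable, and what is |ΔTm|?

|ΔTm| = 12°C; the pair is not acceptable.

Forward: A=4 T=7 G=3 C=7 → Tm = 2·11 + 4·10 = 62°C.
Reverse: A=4 T=3 G=6 C=9 → Tm = 2·7 + 4·15 = 74°C.
|ΔTm| = |62 − 74| = 12°C, > 3°C.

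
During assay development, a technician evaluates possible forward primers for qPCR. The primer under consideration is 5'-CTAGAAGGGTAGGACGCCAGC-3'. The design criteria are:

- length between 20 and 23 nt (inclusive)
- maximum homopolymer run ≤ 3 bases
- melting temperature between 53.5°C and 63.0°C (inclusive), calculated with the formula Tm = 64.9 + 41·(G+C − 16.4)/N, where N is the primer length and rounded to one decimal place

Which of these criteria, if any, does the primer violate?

Meets all criteria.

Base counts: A=6, T=2, G=8, C=5 (length 21).
length: length 21 ✓
homopolymer run: longest run = 3 ✓
Tm: Tm = 64.9 + 41·(13 − 16.4)/21 = 58.3°C ✓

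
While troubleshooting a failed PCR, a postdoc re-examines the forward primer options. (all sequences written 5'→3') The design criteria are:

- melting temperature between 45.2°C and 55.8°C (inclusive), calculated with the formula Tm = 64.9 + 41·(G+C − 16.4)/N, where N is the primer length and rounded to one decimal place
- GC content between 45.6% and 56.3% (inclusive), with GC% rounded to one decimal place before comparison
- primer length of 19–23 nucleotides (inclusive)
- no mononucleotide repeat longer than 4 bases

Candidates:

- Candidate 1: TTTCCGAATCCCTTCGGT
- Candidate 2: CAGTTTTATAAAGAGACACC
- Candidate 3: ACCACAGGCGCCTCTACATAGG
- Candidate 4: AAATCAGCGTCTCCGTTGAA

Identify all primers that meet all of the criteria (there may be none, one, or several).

None of the candidates satisfy all criteria.

Candidate 1 (18 nt, A=2 T=7 G=3 C=6): Tm = 64.9 + 41·(9 − 16.4)/18 = 48.0°C ✓; GC 9/18 = 50.0% ✓; length 18, outside 19–23 ✗; longest run = 3 ✓ — fails.
Candidate 2 (20 nt, A=8 T=5 G=3 C=4): Tm = 64.9 + 41·(7 − 16.4)/20 = 45.6°C ✓; GC 7/20 = 35.0%, outside 45.6–56.3% ✗; length 20 ✓; longest run = 4 ✓ — fails.
Candidate 3 (22 nt, A=6 T=3 G=5 C=8): Tm = 64.9 + 41·(13 − 16.4)/22 = 58.6°C, outside 45.2–55.8°C ✗; GC 13/22 = 59.1%, outside 45.6–56.3% ✗; length 22 ✓; longest run = 2 ✓ — fails.
Candidate 4 (20 nt, A=6 T=5 G=4 C=5): Tm = 64.9 + 41·(9 − 16.4)/20 = 49.7°C ✓; GC 9/20 = 45.0%, outside 45.6–56.3% ✗; length 20 ✓; longest run = 3 ✓ — fails.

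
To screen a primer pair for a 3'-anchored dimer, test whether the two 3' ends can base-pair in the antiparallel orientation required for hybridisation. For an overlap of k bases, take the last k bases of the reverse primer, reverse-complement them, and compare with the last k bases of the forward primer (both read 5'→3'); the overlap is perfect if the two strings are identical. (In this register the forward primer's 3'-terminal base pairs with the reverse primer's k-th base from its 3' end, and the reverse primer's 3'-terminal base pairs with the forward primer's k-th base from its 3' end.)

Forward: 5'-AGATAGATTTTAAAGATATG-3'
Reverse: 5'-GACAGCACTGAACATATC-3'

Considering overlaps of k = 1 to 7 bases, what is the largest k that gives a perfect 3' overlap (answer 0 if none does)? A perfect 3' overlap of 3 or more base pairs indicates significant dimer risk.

Last 7 bases (5'→3') — forward …AGATATG, reverse …ACATATC.
Reverse complement of the reverse primer's last 7 bases: GATATGT; its first k bases are the reverse complement of the reverse primer's last k bases, so a perfect k-base overlap needs the forward primer's last k bases to equal them.
Comparing (forward last k vs required): k=1: G vs G ✓; k=2: TG vs GA ✗; k=3: ATG vs GAT ✗; k=4: TATG vs GATA ✗; k=5: ATATG vs GATAT ✗; k=6: GATATG vs GATATG ✓; k=7: AGATATG vs GATATGT ✗.
Perfect overlaps at k = 1, 6; the largest is 6.

Longest perfect overlap: 6 complementary base pairs; significant dimer risk (threshold 3).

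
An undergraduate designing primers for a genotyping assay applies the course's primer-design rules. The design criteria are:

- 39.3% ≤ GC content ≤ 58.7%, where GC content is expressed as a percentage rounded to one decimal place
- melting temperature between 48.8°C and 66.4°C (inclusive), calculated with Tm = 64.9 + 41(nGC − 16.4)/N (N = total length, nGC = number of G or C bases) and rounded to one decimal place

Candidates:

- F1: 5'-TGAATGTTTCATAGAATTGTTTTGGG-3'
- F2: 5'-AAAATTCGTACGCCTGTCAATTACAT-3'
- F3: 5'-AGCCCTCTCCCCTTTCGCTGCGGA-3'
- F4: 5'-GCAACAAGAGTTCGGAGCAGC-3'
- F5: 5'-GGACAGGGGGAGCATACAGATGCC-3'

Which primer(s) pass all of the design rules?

F4 only.

F1 (26 nt, A=6 T=12 G=7 C=1): GC 8/26 = 30.8%, outside 39.3–58.7% ✗; Tm = 64.9 + 41·(8 − 16.4)/26 = 51.7°C ✓ — fails.
F2 (26 nt, A=9 T=8 G=3 C=6): GC 9/26 = 34.6%, outside 39.3–58.7% ✗; Tm = 64.9 + 41·(9 − 16.4)/26 = 53.2°C ✓ — fails.
F3 (24 nt, A=2 T=6 G=5 C=11): GC 16/24 = 66.7%, outside 39.3–58.7% ✗; Tm = 64.9 + 41·(16 − 16.4)/24 = 64.2°C ✓ — fails.
F4 (21 nt, A=7 T=2 G=7 C=5): GC 12/21 = 57.1% ✓; Tm = 64.9 + 41·(12 − 16.4)/21 = 56.3°C ✓ — passes.
F5 (24 nt, A=7 T=2 G=10 C=5): GC 15/24 = 62.5%, outside 39.3–58.7% ✗; Tm = 64.9 + 41·(15 − 16.4)/24 = 62.5°C ✓ — fails.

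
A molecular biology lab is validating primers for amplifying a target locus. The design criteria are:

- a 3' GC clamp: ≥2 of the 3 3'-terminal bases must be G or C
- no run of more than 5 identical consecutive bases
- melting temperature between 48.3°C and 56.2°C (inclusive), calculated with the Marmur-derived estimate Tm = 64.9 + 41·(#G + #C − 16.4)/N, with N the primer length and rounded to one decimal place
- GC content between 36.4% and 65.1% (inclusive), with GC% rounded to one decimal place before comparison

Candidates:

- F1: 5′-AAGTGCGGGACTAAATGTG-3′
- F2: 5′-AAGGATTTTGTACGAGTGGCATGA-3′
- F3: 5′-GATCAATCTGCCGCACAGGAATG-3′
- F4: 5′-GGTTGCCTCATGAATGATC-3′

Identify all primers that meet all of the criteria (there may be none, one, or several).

F1 only.

F1 (19 nt, A=6 T=4 G=7 C=2): 3' end GTG has 2 G/C ✓; longest run = 3 ✓; Tm = 64.9 + 41·(9 − 16.4)/19 = 48.9°C ✓; GC 9/19 = 47.4% ✓ — passes.
F2 (24 nt, A=7 T=7 G=8 C=2): 3' end TGA has 1 G/C, need ≥2 ✗; longest run = 4 ✓; Tm = 64.9 + 41·(10 − 16.4)/24 = 54.0°C ✓; GC 10/24 = 41.7% ✓ — fails.
F3 (23 nt, A=7 T=4 G=6 C=6): 3' end ATG has 1 G/C, need ≥2 ✗; longest run = 2 ✓; Tm = 64.9 + 41·(12 − 16.4)/23 = 57.1°C, outside 48.3–56.2°C ✗; GC 12/23 = 52.2% ✓ — fails.
F4 (19 nt, A=4 T=6 G=5 C=4): 3' end ATC has 1 G/C, need ≥2 ✗; longest run = 2 ✓; Tm = 64.9 + 41·(9 − 16.4)/19 = 48.9°C ✓; GC 9/19 = 47.4% ✓ — fails.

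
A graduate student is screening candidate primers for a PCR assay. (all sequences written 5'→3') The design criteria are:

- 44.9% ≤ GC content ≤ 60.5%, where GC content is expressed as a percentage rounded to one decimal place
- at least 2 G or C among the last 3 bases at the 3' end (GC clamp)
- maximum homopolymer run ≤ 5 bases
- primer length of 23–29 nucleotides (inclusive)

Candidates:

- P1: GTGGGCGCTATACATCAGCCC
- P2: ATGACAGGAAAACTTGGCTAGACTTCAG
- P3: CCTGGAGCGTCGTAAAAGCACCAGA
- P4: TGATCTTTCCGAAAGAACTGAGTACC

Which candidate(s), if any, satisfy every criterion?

P1 (21 nt, A=4 T=4 G=6 C=7): GC 13/21 = 61.9%, outside 44.9–60.5% ✗; 3' end CCC has 3 G/C ✓; longest run = 3 ✓; length 21, outside 23–29 ✗ — fails.
P2 (28 nt, A=10 T=6 G=7 C=5): GC 12/28 = 42.9%, outside 44.9–60.5% ✗; 3' end CAG has 2 G/C ✓; longest run = 4 ✓; length 28 ✓ — fails.
P3 (25 nt, A=8 T=3 G=7 C=7): GC 14/25 = 56.0% ✓; 3' end AGA has 1 G/C, need ≥2 ✗; longest run = 4 ✓; length 25 ✓ — fails.
P4 (26 nt, A=8 T=7 G=5 C=6): GC 11/26 = 42.3%, outside 44.9–60.5% ✗; 3' end ACC has 2 G/C ✓; longest run = 3 ✓; length 26 ✓ — fails.

None of the candidates satisfy all criteria.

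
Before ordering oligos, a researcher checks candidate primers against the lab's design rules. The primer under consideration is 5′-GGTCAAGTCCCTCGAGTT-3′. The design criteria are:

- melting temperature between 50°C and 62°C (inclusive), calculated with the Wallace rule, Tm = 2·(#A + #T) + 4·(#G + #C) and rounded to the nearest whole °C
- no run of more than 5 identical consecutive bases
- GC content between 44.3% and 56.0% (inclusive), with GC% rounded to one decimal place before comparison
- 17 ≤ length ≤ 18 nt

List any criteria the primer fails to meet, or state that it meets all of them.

Base counts: A=3, T=5, G=5, C=5 (length 18).
Tm: Tm = 2·8 + 4·10 = 56°C ✓
homopolymer run: longest run = 3 ✓
GC content: GC 10/18 = 55.6% ✓
length: length 18 ✓

Meets all criteria.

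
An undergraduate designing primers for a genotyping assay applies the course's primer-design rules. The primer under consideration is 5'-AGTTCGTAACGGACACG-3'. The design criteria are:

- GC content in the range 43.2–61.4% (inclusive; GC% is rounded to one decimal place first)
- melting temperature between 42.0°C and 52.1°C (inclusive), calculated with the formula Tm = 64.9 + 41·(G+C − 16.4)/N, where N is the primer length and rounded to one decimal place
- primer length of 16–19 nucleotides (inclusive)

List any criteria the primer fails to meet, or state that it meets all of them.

Meets all criteria.

Base counts: A=5, T=3, G=5, C=4 (length 17).
GC content: GC 9/17 = 52.9% ✓
Tm: Tm = 64.9 + 41·(9 − 16.4)/17 = 47.1°C ✓
length: length 17 ✓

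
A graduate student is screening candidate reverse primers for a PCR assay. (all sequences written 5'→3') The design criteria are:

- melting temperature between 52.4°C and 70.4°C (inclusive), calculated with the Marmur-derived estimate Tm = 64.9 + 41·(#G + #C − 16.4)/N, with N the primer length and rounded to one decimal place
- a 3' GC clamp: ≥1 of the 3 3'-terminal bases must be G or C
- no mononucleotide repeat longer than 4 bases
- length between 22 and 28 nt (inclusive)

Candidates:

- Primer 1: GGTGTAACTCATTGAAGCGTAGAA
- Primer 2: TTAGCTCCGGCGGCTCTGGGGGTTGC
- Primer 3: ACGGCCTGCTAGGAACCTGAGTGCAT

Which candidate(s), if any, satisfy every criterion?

Primer 1 (24 nt, A=8 T=6 G=7 C=3): Tm = 64.9 + 41·(10 − 16.4)/24 = 54.0°C ✓; 3' end GAA has 1 G/C ✓; longest run = 2 ✓; length 24 ✓ — passes.
Primer 2 (26 nt, A=1 T=7 G=11 C=7): Tm = 64.9 + 41·(18 − 16.4)/26 = 67.4°C ✓; 3' end TGC has 2 G/C ✓; longest run = 5, exceeds 4 ✗; length 26 ✓ — fails.
Primer 3 (26 nt, A=6 T=5 G=8 C=7): Tm = 64.9 + 41·(15 − 16.4)/26 = 62.7°C ✓; 3' end CAT has 1 G/C ✓; longest run = 2 ✓; length 26 ✓ — passes.

Primer 1 and Primer 3.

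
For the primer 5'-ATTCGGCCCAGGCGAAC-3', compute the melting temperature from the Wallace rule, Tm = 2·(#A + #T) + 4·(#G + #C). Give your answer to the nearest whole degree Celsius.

Base counts: A=4, T=2, G=5, C=6 (length 17).
Tm = 2·(4+2) + 4·(5+6) = 2·6 + 4·11 = 12 + 44 = 56°C.

56°C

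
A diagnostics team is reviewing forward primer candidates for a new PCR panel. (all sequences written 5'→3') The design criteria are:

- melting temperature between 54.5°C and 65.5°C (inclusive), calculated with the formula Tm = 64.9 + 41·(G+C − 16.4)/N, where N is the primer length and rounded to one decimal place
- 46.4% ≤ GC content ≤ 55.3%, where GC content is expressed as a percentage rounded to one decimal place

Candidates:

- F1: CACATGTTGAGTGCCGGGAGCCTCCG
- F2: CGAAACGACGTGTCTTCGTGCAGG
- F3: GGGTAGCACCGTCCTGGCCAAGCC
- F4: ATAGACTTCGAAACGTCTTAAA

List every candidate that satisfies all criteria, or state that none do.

None of the candidates satisfy all criteria.

F1 (26 nt, A=4 T=5 G=9 C=8): Tm = 64.9 + 41·(17 − 16.4)/26 = 65.8°C, outside 54.5–65.5°C ✗; GC 17/26 = 65.4%, outside 46.4–55.3% ✗ — fails.
F2 (24 nt, A=5 T=5 G=8 C=6): Tm = 64.9 + 41·(14 − 16.4)/24 = 60.8°C ✓; GC 14/24 = 58.3%, outside 46.4–55.3% ✗ — fails.
F3 (24 nt, A=4 T=3 G=8 C=9): Tm = 64.9 + 41·(17 − 16.4)/24 = 65.9°C, outside 54.5–65.5°C ✗; GC 17/24 = 70.8%, outside 46.4–55.3% ✗ — fails.
F4 (22 nt, A=9 T=6 G=3 C=4): Tm = 64.9 + 41·(7 − 16.4)/22 = 47.4°C, outside 54.5–65.5°C ✗; GC 7/22 = 31.8%, outside 46.4–55.3% ✗ — fails.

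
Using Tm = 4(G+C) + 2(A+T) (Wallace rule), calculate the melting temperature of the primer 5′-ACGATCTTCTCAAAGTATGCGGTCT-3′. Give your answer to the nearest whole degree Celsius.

Base counts: A=6, T=8, G=5, C=6 (length 25).
Tm = 2·(6+8) + 4·(5+6) = 2·14 + 4·11 = 28 + 44 = 72°C.

72°C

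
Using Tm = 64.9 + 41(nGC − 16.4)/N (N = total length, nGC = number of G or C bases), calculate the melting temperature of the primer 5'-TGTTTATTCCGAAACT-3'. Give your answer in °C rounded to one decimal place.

35.7°C

Base counts: A=4, T=7, G=2, C=3; G+C = 5, N = 16.
Tm = 64.9 + 41·(5 − 16.4)/16 = 64.9 + -467.40/16 = 35.7°C.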